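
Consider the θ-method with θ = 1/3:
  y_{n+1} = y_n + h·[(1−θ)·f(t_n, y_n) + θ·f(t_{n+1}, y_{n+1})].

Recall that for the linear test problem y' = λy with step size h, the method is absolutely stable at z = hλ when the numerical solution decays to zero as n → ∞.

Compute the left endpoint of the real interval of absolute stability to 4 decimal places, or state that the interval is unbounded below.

With y'=λy (z=hλ):
  y_{n+1} = y_n + z·[2/3·y_n + 1/3·y_{n+1}] ⇒ (1 − 1/3z)y_{n+1} = (1 + 2/3z)y_n
  so R(z) = (1 + 2/3z)/(1 − 1/3z).

Boundary: |R(x)|=1, x<0.
x=-0.38: |R|=0.6627
R=−1: 1+2/3x = −1+1/3x ⇒ -1/3x=2 ⇒ x=2/(-1/3)=-6.0000
Confirm numerically:
  x=-5.086: |R|=0.88697 <1
  x=-4.005: |R|=0.71520 <1
  x=-3.244: |R|=0.55862 <1
  x=-2.594: |R|=0.39113 <1
  x=-6.536: |R|=1.05621 >1
  x=-6.259: |R|=1.02797 >1
  x=-6.085: |R|=1.00936 >1
So |R|<1 on (-6.0000, 0).

left endpoint -6.0000.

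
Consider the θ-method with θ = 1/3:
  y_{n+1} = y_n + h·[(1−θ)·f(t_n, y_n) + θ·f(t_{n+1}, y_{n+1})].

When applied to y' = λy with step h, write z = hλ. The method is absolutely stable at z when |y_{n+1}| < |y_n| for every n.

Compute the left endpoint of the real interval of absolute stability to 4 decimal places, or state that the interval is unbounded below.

left endpoint -6.0000.

Set f=λy, z=hλ:
  y_{n+1} = y_n + z·[2/3·y_n + 1/3·y_{n+1}] ⇒ (1 − 1/3z)y_{n+1} = (1 + 2/3z)y_n
  Hence R(z) = (1 + 2/3z)/(1 − 1/3z).

Need |R(x)|<1, x<0.
x=-1.12: |R|=0.1845
R=−1: 1+2/3x = −1+1/3x ⇒ -1/3x=2 ⇒ x=2/(-1/3)=-6.0000
Confirm numerically:
  x=-4.347: |R|=0.77501 <1
  x=-3.633: |R|=0.64315 <1
  x=-3.226: |R|=0.55445 <1
  x=-6.431: |R|=1.04570 >1
  x=-6.140: |R|=1.01532 >1
Stable set (-6.0000, 0).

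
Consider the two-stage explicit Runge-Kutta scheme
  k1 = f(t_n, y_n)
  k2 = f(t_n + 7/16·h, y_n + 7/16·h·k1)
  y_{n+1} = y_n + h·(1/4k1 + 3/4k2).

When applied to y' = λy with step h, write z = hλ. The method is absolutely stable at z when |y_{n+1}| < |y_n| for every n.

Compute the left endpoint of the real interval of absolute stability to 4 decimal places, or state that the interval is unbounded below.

With y'=λy (z=hλ):
  k1=λy_n ⇒ h·k1=z·y_n;  k2=λ(1+7/16z)y_n ⇒ h·k2=z(1+7/16z)y_n
  y_{n+1}/y_n = 1 + 1/4z + 3/4z(1+7/16z) = 1 + z + 21/64z²
  ⇒ R(z) = 1 + z + 21/64z².

Boundary: |R(x)|=1, x<0.
x=-1.06: |R|=0.3087
R=1: x+21/64x²=0 ⇒ x=−64/21=-3.0476; min R=1−1/(4·21/64)=0.2381>−1
Confirm numerically:
  x=-3.021: |R|=0.97361 <1
  x=-1.528: |R|=0.23810 <1
  x=-1.509: |R|=0.23817 <1
  x=-1.385: |R|=0.24442 <1
  x=-3.422: |R|=1.42037 >1
  x=-3.231: |R|=1.19442 >1
So |R|<1 on (-3.0476, 0).

left endpoint -3.0476.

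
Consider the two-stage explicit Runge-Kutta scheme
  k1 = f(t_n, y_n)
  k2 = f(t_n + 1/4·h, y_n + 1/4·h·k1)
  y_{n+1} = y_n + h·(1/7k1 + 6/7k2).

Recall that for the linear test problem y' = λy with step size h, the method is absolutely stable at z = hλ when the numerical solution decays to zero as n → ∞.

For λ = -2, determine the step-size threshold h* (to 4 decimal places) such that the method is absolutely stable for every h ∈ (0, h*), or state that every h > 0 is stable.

(-4.6667,0); λ=-2 ⇒ h* = (14/3)/2 = 2.3333.

With y'=λy (z=hλ):
  k1=λy_n ⇒ h·k1=z·y_n;  k2=λ(1+1/4z)y_n ⇒ h·k2=z(1+1/4z)y_n
  y_{n+1}/y_n = 1 + 1/7z + 6/7z(1+1/4z) = 1 + z + 3/14z²
  R(z) = 1 + z + 3/14z².

Boundary: |R(x)|=1, x<0.
x=-0.73: |R|=0.3842
R=1: x+3/14x²=0 ⇒ x=−14/3=-4.6667; min R=1−1/(4·3/14)=-0.1667>−1
Confirm numerically:
  x=-3.972: |R|=0.40874 <1
  x=-3.565: |R|=0.15841 <1
  x=-3.527: |R|=0.13866 <1
  x=-2.298: |R|=0.16640 <1
  x=-5.126: |R|=1.50454 >1
  x=-5.062: |R|=1.42882 >1
Stable set (-4.6667, 0).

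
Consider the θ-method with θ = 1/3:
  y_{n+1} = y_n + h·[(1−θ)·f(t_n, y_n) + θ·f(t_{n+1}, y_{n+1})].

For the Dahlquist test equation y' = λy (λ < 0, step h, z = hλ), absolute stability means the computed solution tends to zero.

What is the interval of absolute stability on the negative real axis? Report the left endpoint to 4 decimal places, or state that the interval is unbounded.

z∈(-6.0000,0).

On y'=λy, z=hλ:
  y_{n+1} = y_n + z·[2/3·y_n + 1/3·y_{n+1}] ⇒ (1 − 1/3z)y_{n+1} = (1 + 2/3z)y_n
  R(z) = (1 + 2/3z)/(1 − 1/3z).

Boundary: |R(x)|=1, x<0.
x=-0.88: |R|=0.3196
R=−1: 1+2/3x = −1+1/3x ⇒ -1/3x=2 ⇒ x=2/(-1/3)=-6.0000
Confirm numerically:
  x=-5.031: |R|=0.87934 <1
  x=-4.435: |R|=0.78951 <1
  x=-3.140: |R|=0.53420 <1
  x=-6.440: |R|=1.04661 >1
  x=-6.188: |R|=1.02046 >1
Stable set (-6.0000, 0).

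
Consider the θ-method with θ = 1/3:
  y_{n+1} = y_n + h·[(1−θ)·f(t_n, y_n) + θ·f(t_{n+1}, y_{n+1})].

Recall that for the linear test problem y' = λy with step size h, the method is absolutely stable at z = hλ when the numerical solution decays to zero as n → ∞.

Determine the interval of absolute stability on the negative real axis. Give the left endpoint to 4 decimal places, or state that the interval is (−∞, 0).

Set f=λy, z=hλ:
  y_{n+1} = y_n + z·[2/3·y_n + 1/3·y_{n+1}] ⇒ (1 − 1/3z)y_{n+1} = (1 + 2/3z)y_n
  Hence R(z) = (1 + 2/3z)/(1 − 1/3z).

Need |R(x)|<1, x<0.
x=-1.44: |R|=0.0270
R=−1: 1+2/3x = −1+1/3x ⇒ -1/3x=2 ⇒ x=2/(-1/3)=-6.0000
Confirm numerically:
  x=-5.851: |R|=0.98317 <1
  x=-5.525: |R|=0.94428 <1
  x=-5.191: |R|=0.90123 <1
  x=-4.820: |R|=0.84910 <1
  x=-6.495: |R|=1.05213 >1
  x=-6.039: |R|=1.00431 >1
Interval (-6.0000, 0).

z∈(-6.0000,0).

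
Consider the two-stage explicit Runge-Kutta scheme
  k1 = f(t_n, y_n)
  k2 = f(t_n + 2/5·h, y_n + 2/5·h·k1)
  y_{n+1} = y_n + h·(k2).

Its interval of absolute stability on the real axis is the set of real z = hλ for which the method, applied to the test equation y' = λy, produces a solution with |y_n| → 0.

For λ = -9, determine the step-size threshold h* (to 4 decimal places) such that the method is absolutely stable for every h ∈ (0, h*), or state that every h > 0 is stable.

(-2.5000,0); λ=-9 ⇒ h* = (5/2)/9 = 0.2778.

Set f=λy, z=hλ:
  k1=λy_n ⇒ h·k1=z·y_n;  k2=λ(1+2/5z)y_n ⇒ h·k2=z(1+2/5z)y_n
  y_{n+1}/y_n = 1 + z(1+2/5z) = 1 + z + 2/5z²
  ⇒ R(z) = 1 + z + 2/5z².

Solve |R(x)|<1 on ℝ⁻.
x=-1.75: |R|=0.4750
R=1: x+2/5x²=0 ⇒ x=−5/2=-2.5000; min R=1−1/(4·2/5)=0.3750>−1
Confirm numerically:
  x=-2.396: |R|=0.90033 <1
  x=-1.824: |R|=0.50679 <1
  x=-1.333: |R|=0.37776 <1
  x=-1.005: |R|=0.39901 <1
  x=-2.672: |R|=1.18383 >1
  x=-2.650: |R|=1.15900 >1
Interval (-2.5000, 0).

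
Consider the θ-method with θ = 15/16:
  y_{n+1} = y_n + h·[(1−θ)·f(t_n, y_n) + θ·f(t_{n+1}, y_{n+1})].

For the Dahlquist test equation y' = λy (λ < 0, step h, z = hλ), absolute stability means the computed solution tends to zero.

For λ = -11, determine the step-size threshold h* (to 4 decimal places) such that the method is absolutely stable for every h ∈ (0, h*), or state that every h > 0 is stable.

(−∞, 0) — no finite endpoint. Any h>0 works for λ=-11.

On y'=λy, z=hλ:
  y_{n+1} = y_n + z·[1/16·y_n + 15/16·y_{n+1}] ⇒ (1 − 15/16z)y_{n+1} = (1 + 1/16z)y_n
  so R(z) = (1 + 1/16z)/(1 − 15/16z).

Find x<0 with |R(x)|<1.
x=-1.27: |R|=0.4203
x=-2: |R|=0.3043
x=-10: |R|=0.0361
x=-100: |R|=0.0554
θ=15/16≥1/2 ⇒ |1+1/16x|<|1−15/16x| ∀x<0 ⇒ unbounded interval.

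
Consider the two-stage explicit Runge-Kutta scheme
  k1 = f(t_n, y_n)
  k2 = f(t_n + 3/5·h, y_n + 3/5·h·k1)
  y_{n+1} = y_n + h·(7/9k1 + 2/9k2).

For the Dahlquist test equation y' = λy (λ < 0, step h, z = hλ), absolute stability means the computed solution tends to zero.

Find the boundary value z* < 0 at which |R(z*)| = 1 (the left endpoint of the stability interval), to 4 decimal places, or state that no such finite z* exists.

With y'=λy (z=hλ):
  k1=λy_n ⇒ h·k1=z·y_n;  k2=λ(1+3/5z)y_n ⇒ h·k2=z(1+3/5z)y_n
  y_{n+1}/y_n = 1 + 7/9z + 2/9z(1+3/5z) = 1 + z + 2/15z²
  Hence R(z) = 1 + z + 2/15z².

Solve |R(x)|<1 on ℝ⁻.
x=-0.5: |R|=0.5333
R=1: x+2/15x²=0 ⇒ x=−15/2=-7.5000; min R=1−1/(4·2/15)=-0.8750>−1
Confirm numerically:
  x=-5.816: |R|=0.30589 <1
  x=-5.604: |R|=0.41669 <1
  x=-3.674: |R|=0.87423 <1
  x=-8.003: |R|=1.53673 >1
  x=-7.681: |R|=1.18537 >1
Interval (-7.5000, 0).

z* = -7.5000.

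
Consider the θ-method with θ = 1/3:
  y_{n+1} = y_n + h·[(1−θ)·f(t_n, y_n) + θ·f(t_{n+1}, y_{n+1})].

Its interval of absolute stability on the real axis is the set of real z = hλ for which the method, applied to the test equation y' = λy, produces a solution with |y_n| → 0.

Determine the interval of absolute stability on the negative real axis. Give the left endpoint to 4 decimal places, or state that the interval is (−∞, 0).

On y'=λy, z=hλ:
  y_{n+1} = y_n + z·[2/3·y_n + 1/3·y_{n+1}] ⇒ (1 − 1/3z)y_{n+1} = (1 + 2/3z)y_n
  Hence R(z) = (1 + 2/3z)/(1 − 1/3z).

Solve |R(x)|<1 on ℝ⁻.
x=-0.6: |R|=0.5000
R=−1: 1+2/3x = −1+1/3x ⇒ -1/3x=2 ⇒ x=2/(-1/3)=-6.0000
Confirm numerically:
  x=-5.922: |R|=0.99126 <1
  x=-5.614: |R|=0.95519 <1
  x=-4.603: |R|=0.81626 <1
  x=-6.550: |R|=1.05759 >1
  x=-6.228: |R|=1.02471 >1
  x=-6.225: |R|=1.02439 >1
Stable set (-6.0000, 0).

z∈(-6.0000,0).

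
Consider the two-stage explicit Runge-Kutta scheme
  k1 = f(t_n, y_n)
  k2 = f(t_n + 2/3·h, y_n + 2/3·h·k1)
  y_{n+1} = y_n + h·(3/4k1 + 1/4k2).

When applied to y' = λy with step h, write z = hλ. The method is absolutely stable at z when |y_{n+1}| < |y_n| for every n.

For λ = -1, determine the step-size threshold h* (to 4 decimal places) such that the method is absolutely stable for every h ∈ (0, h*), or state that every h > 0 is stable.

(-6.0000,0); λ=-1 ⇒ h* = (6)/1 = 6.0000.

Set f=λy, z=hλ:
  k1=λy_n ⇒ h·k1=z·y_n;  k2=λ(1+2/3z)y_n ⇒ h·k2=z(1+2/3z)y_n
  y_{n+1}/y_n = 1 + 3/4z + 1/4z(1+2/3z) = 1 + z + 1/6z²
  R(z) = 1 + z + 1/6z².

Boundary: |R(x)|=1, x<0.
x=-0.9: |R|=0.2350
R=1: x+1/6x²=0 ⇒ x=−6=-6.0000; min R=1−1/(4·1/6)=-0.5000>−1
Confirm numerically:
  x=-4.274: |R|=0.22949 <1
  x=-2.734: |R|=0.48821 <1
  x=-2.655: |R|=0.48016 <1
  x=-6.340: |R|=1.35927 >1
  x=-6.178: |R|=1.18328 >1
  x=-6.045: |R|=1.04534 >1
Interval (-6.0000, 0).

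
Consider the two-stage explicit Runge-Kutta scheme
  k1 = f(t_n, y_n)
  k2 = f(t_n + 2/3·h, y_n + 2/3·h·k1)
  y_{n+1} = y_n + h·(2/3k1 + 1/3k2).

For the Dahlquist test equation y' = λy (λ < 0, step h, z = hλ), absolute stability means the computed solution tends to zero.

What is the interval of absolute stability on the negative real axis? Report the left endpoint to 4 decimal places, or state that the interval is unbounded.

With y'=λy (z=hλ):
  k1=λy_n ⇒ h·k1=z·y_n;  k2=λ(1+2/3z)y_n ⇒ h·k2=z(1+2/3z)y_n
  y_{n+1}/y_n = 1 + 2/3z + 1/3z(1+2/3z) = 1 + z + 2/9z²
  R(z) = 1 + z + 2/9z².

Solve |R(x)|<1 on ℝ⁻.
x=-0.74: |R|=0.3817
R=1: x+2/9x²=0 ⇒ x=−9/2=-4.5000; min R=1−1/(4·2/9)=-0.1250>−1
Confirm numerically:
  x=-4.100: |R|=0.63556 <1
  x=-3.479: |R|=0.21065 <1
  x=-3.349: |R|=0.14340 <1
  x=-5.030: |R|=1.59242 >1
  x=-5.012: |R|=1.57025 >1
  x=-4.686: |R|=1.19369 >1
Interval (-4.5000, 0).

z∈(-4.5000,0).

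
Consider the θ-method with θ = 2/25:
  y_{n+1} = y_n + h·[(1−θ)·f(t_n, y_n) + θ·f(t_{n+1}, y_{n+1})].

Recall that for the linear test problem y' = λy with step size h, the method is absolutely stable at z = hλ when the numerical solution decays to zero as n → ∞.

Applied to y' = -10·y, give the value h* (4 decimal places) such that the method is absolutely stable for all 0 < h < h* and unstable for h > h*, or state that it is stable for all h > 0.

With y'=λy (z=hλ):
  y_{n+1} = y_n + z·[23/25·y_n + 2/25·y_{n+1}] ⇒ (1 − 2/25z)y_{n+1} = (1 + 23/25z)y_n
  ⇒ R(z) = (1 + 23/25z)/(1 − 2/25z).

Solve |R(x)|<1 on ℝ⁻.
x=-1.55: |R|=0.3790
R=−1: 1+23/25x = −1+2/25x ⇒ -21/25x=2 ⇒ x=2/(-21/25)=-2.3810
Confirm numerically:
  x=-2.089: |R|=0.78988 <1
  x=-1.441: |R|=0.29205 <1
  x=-1.268: |R|=0.15122 <1
  x=-1.218: |R|=0.10986 <1
  x=-2.931: |R|=1.37428 >1
  x=-2.515: |R|=1.09374 >1
  x=-2.435: |R|=1.03800 >1
So |R|<1 on (-2.3810, 0).

(-2.3810,0); λ=-10 ⇒ h* = (50/21)/10 = 0.2381.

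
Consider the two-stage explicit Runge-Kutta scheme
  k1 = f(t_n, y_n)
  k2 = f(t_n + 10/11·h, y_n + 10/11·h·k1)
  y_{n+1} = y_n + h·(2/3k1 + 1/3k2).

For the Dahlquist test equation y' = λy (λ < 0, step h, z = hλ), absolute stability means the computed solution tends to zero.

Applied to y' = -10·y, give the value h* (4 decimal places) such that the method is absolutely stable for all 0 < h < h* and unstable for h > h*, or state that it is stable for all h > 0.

On y'=λy, z=hλ:
  k1=λy_n ⇒ h·k1=z·y_n;  k2=λ(1+10/11z)y_n ⇒ h·k2=z(1+10/11z)y_n
  y_{n+1}/y_n = 1 + 2/3z + 1/3z(1+10/11z) = 1 + z + 10/33z²
  ⇒ R(z) = 1 + z + 10/33z².

Boundary: |R(x)|=1, x<0.
x=-1.38: |R|=0.1971
R=1: x+10/33x²=0 ⇒ x=−33/10=-3.3000; min R=1−1/(4·10/33)=0.1750>−1
Confirm numerically:
  x=-2.791: |R|=0.56951 <1
  x=-2.756: |R|=0.54568 <1
  x=-1.760: |R|=0.17867 <1
  x=-3.603: |R|=1.33082 >1
  x=-3.503: |R|=1.21549 >1
Stable set (-3.3000, 0).

(-3.3000,0); λ=-10 ⇒ h* = (33/10)/10 = 0.3300.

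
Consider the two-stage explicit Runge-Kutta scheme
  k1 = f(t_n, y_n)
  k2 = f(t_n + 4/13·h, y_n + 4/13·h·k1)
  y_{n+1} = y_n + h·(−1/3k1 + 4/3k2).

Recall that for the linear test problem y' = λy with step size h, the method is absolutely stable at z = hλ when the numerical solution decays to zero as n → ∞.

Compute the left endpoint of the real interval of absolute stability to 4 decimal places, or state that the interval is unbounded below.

left endpoint -2.4375.

Set f=λy, z=hλ:
  k1=λy_n ⇒ h·k1=z·y_n;  k2=λ(1+4/13z)y_n ⇒ h·k2=z(1+4/13z)y_n
  y_{n+1}/y_n = 1 − 1/3z + 4/3z(1+4/13z) = 1 + z + 16/39z²
  R(z) = 1 + z + 16/39z².

Need |R(x)|<1, x<0.
x=-0.82: |R|=0.4559
R=1: x+16/39x²=0 ⇒ x=−39/16=-2.4375; min R=1−1/(4·16/39)=0.3906>−1
Confirm numerically:
  x=-2.373: |R|=0.93721 <1
  x=-1.701: |R|=0.48604 <1
  x=-1.173: |R|=0.39148 <1
  x=-2.958: |R|=1.63165 >1
  x=-2.839: |R|=1.46763 >1
  x=-2.476: |R|=1.03911 >1
Stable set (-2.4375, 0).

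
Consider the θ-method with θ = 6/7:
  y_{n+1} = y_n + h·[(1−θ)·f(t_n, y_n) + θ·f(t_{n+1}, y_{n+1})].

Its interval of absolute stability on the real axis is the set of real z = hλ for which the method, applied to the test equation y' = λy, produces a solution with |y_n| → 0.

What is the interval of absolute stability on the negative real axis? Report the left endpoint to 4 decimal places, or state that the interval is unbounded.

(−∞, 0) — no finite endpoint.

Set f=λy, z=hλ:
  y_{n+1} = y_n + z·[1/7·y_n + 6/7·y_{n+1}] ⇒ (1 − 6/7z)y_{n+1} = (1 + 1/7z)y_n
  Hence R(z) = (1 + 1/7z)/(1 − 6/7z).

Need |R(x)|<1, x<0.
x=-1.59: |R|=0.3271
x=-2: |R|=0.2632
x=-10: |R|=0.0448
x=-100: |R|=0.1532
θ=6/7≥1/2 ⇒ |1+1/7x|<|1−6/7x| ∀x<0 ⇒ interval (−∞,0).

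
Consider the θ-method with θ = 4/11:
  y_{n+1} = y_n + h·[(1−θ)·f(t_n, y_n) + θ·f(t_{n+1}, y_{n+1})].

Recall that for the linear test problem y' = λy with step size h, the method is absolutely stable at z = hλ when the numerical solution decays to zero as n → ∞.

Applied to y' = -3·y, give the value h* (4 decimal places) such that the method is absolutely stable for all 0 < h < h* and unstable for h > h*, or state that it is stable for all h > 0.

Test eqn y'=λy, z=hλ:
  y_{n+1} = y_n + z·[7/11·y_n + 4/11·y_{n+1}] ⇒ (1 − 4/11z)y_{n+1} = (1 + 7/11z)y_n
  so R(z) = (1 + 7/11z)/(1 − 4/11z).

Boundary: |R(x)|=1, x<0.
x=-0.41: |R|=0.6432
R=−1: 1+7/11x = −1+4/11x ⇒ -3/11x=2 ⇒ x=2/(-3/11)=-7.3333
Confirm numerically:
  x=-6.796: |R|=0.95778 <1
  x=-3.790: |R|=0.59365 <1
  x=-3.083: |R|=0.45350 <1
  x=-7.867: |R|=1.03770 >1
  x=-7.790: |R|=1.03250 >1
  x=-7.743: |R|=1.02928 >1
Interval (-7.3333, 0).

(-7.3333,0); λ=-3 ⇒ h* = (22/3)/3 = 2.4444.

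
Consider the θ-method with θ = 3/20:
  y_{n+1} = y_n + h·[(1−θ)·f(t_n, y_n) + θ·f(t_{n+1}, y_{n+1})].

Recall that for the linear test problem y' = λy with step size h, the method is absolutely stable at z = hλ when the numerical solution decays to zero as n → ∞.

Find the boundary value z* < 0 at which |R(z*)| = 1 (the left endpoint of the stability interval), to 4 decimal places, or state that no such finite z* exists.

Test eqn y'=λy, z=hλ:
  y_{n+1} = y_n + z·[17/20·y_n + 3/20·y_{n+1}] ⇒ (1 − 3/20z)y_{n+1} = (1 + 17/20z)y_n
  so R(z) = (1 + 17/20z)/(1 − 3/20z).

Solve |R(x)|<1 on ℝ⁻.
x=-0.92: |R|=0.1916
R=−1: 1+17/20x = −1+3/20x ⇒ -7/10x=2 ⇒ x=2/(-7/10)=-2.8571
Confirm numerically:
  x=-2.421: |R|=0.77603 <1
  x=-2.019: |R|=0.54968 <1
  x=-1.501: |R|=0.22516 <1
  x=-1.363: |R|=0.13164 <1
  x=-3.136: |R|=1.13275 >1
  x=-2.954: |R|=1.04698 >1
  x=-2.953: |R|=1.04650 >1
Interval (-2.8571, 0).

z* = -2.8571.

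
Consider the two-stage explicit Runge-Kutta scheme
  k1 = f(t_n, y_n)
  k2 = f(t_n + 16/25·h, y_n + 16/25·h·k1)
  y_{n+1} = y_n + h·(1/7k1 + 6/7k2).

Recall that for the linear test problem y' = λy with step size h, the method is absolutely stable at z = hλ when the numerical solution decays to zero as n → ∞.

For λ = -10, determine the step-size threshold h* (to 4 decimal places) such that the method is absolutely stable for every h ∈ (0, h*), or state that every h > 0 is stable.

(-1.8229,0); λ=-10 ⇒ h* = (175/96)/10 = 0.1823.

With y'=λy (z=hλ):
  k1=λy_n ⇒ h·k1=z·y_n;  k2=λ(1+16/25z)y_n ⇒ h·k2=z(1+16/25z)y_n
  y_{n+1}/y_n = 1 + 1/7z + 6/7z(1+16/25z) = 1 + z + 96/175z²
  R(z) = 1 + z + 96/175z².

Boundary: |R(x)|=1, x<0.
x=-1.67: |R|=0.8599
R=1: x+96/175x²=0 ⇒ x=−175/96=-1.8229; min R=1−1/(4·96/175)=0.5443>−1
Confirm numerically:
  x=-1.790: |R|=0.96768 <1
  x=-1.709: |R|=0.89320 <1
  x=-1.650: |R|=0.84349 <1
  x=-1.448: |R|=0.70219 <1
  x=-2.381: |R|=1.72894 >1
  x=-2.219: |R|=1.48214 >1
So |R|<1 on (-1.8229, 0).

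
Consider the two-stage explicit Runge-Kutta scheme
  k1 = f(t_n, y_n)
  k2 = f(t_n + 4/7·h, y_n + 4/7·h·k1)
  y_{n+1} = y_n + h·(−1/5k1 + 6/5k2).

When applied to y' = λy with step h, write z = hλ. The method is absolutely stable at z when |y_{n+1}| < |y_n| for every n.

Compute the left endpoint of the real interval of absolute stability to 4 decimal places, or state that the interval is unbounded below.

Test eqn y'=λy, z=hλ:
  k1=λy_n ⇒ h·k1=z·y_n;  k2=λ(1+4/7z)y_n ⇒ h·k2=z(1+4/7z)y_n
  y_{n+1}/y_n = 1 − 1/5z + 6/5z(1+4/7z) = 1 + z + 24/35z²
  so R(z) = 1 + z + 24/35z².

Solve |R(x)|<1 on ℝ⁻.
x=-1.22: |R|=0.8006
R=1: x+24/35x²=0 ⇒ x=−35/24=-1.4583; min R=1−1/(4·24/35)=0.6354>−1
Confirm numerically:
  x=-1.347: |R|=0.89717 <1
  x=-1.300: |R|=0.85886 <1
  x=-1.043: |R|=0.70295 <1
  x=-1.848: |R|=1.49379 >1
  x=-1.570: |R|=1.12022 >1
Interval (-1.4583, 0).

left endpoint -1.4583.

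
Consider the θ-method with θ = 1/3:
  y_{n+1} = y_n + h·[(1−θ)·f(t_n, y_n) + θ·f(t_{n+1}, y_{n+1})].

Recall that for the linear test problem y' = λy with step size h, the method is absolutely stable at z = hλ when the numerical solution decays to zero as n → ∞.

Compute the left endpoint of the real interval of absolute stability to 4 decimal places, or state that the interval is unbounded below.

z* = -6.0000.

Test eqn y'=λy, z=hλ:
  y_{n+1} = y_n + z·[2/3·y_n + 1/3·y_{n+1}] ⇒ (1 − 1/3z)y_{n+1} = (1 + 2/3z)y_n
  ⇒ R(z) = (1 + 2/3z)/(1 − 1/3z).

Find x<0 with |R(x)|<1.
x=-1.32: |R|=0.0833
R=−1: 1+2/3x = −1+1/3x ⇒ -1/3x=2 ⇒ x=2/(-1/3)=-6.0000
Confirm numerically:
  x=-4.271: |R|=0.76221 <1
  x=-4.106: |R|=0.73346 <1
  x=-3.231: |R|=0.55561 <1
  x=-2.951: |R|=0.48765 <1
  x=-6.135: |R|=1.01478 >1
  x=-6.044: |R|=1.00487 >1
Interval (-6.0000, 0).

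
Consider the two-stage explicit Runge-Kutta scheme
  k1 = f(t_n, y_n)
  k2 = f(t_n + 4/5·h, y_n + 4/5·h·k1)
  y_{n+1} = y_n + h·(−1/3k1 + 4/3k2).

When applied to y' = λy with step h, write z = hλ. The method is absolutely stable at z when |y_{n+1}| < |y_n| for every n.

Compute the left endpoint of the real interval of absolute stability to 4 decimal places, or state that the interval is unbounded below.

left endpoint -0.9375.

Test eqn y'=λy, z=hλ:
  k1=λy_n ⇒ h·k1=z·y_n;  k2=λ(1+4/5z)y_n ⇒ h·k2=z(1+4/5z)y_n
  y_{n+1}/y_n = 1 − 1/3z + 4/3z(1+4/5z) = 1 + z + 16/15z²
  so R(z) = 1 + z + 16/15z².

Boundary: |R(x)|=1, x<0.
x=-0.95: |R|=1.0127
R=1: x+16/15x²=0 ⇒ x=−15/16=-0.9375; min R=1−1/(4·16/15)=0.7656>−1
Confirm numerically:
  x=-0.729: |R|=0.83787 <1
  x=-0.527: |R|=0.76924 <1
  x=-0.523: |R|=0.76876 <1
  x=-1.173: |R|=1.29466 >1
  x=-1.108: |R|=1.20151 >1
Interval (-0.9375, 0).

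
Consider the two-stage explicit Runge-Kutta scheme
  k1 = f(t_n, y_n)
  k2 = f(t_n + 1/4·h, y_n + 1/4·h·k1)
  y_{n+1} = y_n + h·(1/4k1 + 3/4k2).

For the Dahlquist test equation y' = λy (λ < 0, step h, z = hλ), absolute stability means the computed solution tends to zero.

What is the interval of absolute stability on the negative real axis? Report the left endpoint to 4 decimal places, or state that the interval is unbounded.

With y'=λy (z=hλ):
  k1=λy_n ⇒ h·k1=z·y_n;  k2=λ(1+1/4z)y_n ⇒ h·k2=z(1+1/4z)y_n
  y_{n+1}/y_n = 1 + 1/4z + 3/4z(1+1/4z) = 1 + z + 3/16z²
  so R(z) = 1 + z + 3/16z².

Solve |R(x)|<1 on ℝ⁻.
x=-1.73: |R|=0.1688
R=1: x+3/16x²=0 ⇒ x=−16/3=-5.3333; min R=1−1/(4·3/16)=-0.3333>−1
Confirm numerically:
  x=-4.856: |R|=0.56539 <1
  x=-4.114: |R|=0.05944 <1
  x=-3.153: |R|=0.28899 <1
  x=-5.918: |R|=1.64876 >1
  x=-5.888: |R|=1.61235 >1
  x=-5.838: |R|=1.55242 >1
Stable set (-5.3333, 0).

(-5.3333, 0).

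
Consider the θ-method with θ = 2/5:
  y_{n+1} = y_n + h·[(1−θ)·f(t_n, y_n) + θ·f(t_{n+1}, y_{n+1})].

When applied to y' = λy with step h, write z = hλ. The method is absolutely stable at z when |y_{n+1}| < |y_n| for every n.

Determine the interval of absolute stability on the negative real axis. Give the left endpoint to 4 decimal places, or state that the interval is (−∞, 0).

On y'=λy, z=hλ:
  y_{n+1} = y_n + z·[3/5·y_n + 2/5·y_{n+1}] ⇒ (1 − 2/5z)y_{n+1} = (1 + 3/5z)y_n
  Hence R(z) = (1 + 3/5z)/(1 − 2/5z).

Solve |R(x)|<1 on ℝ⁻.
x=-0.96: |R|=0.3064
R=−1: 1+3/5x = −1+2/5x ⇒ -1/5x=2 ⇒ x=2/(-1/5)=-10.0000
Confirm numerically:
  x=-5.359: |R|=0.70473 <1
  x=-4.603: |R|=0.62009 <1
  x=-4.078: |R|=0.54986 <1
  x=-10.248: |R|=1.00973 >1
  x=-10.223: |R|=1.00876 >1
Stable set (-10.0000, 0).

(-10.0000, 0).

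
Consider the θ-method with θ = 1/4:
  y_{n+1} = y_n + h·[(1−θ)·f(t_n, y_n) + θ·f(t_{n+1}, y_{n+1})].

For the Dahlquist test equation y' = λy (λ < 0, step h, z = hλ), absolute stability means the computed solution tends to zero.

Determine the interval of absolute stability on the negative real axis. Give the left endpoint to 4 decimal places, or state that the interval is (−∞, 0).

Set f=λy, z=hλ:
  y_{n+1} = y_n + z·[3/4·y_n + 1/4·y_{n+1}] ⇒ (1 − 1/4z)y_{n+1} = (1 + 3/4z)y_n
  ⇒ R(z) = (1 + 3/4z)/(1 − 1/4z).

Need |R(x)|<1, x<0.
x=-1.19: |R|=0.0829
R=−1: 1+3/4x = −1+1/4x ⇒ -1/2x=2 ⇒ x=2/(-1/2)=-4.0000
Confirm numerically:
  x=-3.407: |R|=0.83988 <1
  x=-3.161: |R|=0.76568 <1
  x=-2.769: |R|=0.63628 <1
  x=-2.150: |R|=0.39837 <1
  x=-4.373: |R|=1.08910 >1
  x=-4.040: |R|=1.00995 >1
Stable set (-4.0000, 0).

z∈(-4.0000,0).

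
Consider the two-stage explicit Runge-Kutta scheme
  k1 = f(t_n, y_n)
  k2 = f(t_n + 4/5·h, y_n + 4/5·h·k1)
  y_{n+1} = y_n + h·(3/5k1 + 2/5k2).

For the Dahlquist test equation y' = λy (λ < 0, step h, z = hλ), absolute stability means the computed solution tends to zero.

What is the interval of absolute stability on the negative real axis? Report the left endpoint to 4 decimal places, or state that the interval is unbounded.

Set f=λy, z=hλ:
  k1=λy_n ⇒ h·k1=z·y_n;  k2=λ(1+4/5z)y_n ⇒ h·k2=z(1+4/5z)y_n
  y_{n+1}/y_n = 1 + 3/5z + 2/5z(1+4/5z) = 1 + z + 8/25z²
  so R(z) = 1 + z + 8/25z².

Find x<0 with |R(x)|<1.
x=-0.59: |R|=0.5214
R=1: x+8/25x²=0 ⇒ x=−25/8=-3.1250; min R=1−1/(4·8/25)=0.2188>−1
Confirm numerically:
  x=-2.741: |R|=0.66319 <1
  x=-2.737: |R|=0.66017 <1
  x=-1.967: |R|=0.27111 <1
  x=-1.529: |R|=0.21911 <1
  x=-3.276: |R|=1.15830 >1
  x=-3.264: |R|=1.14518 >1
  x=-3.212: |R|=1.08942 >1
So |R|<1 on (-3.1250, 0).

(-3.1250, 0).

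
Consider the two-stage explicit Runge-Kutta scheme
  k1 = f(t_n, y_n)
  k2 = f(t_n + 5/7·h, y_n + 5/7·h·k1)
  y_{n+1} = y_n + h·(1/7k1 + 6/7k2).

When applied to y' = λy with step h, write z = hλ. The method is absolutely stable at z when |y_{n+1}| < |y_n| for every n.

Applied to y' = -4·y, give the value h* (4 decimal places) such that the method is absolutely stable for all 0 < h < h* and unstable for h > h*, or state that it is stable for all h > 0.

(-1.6333,0); λ=-4 ⇒ h* = (49/30)/4 = 0.4083.

Test eqn y'=λy, z=hλ:
  k1=λy_n ⇒ h·k1=z·y_n;  k2=λ(1+5/7z)y_n ⇒ h·k2=z(1+5/7z)y_n
  y_{n+1}/y_n = 1 + 1/7z + 6/7z(1+5/7z) = 1 + z + 30/49z²
  so R(z) = 1 + z + 30/49z².

Find x<0 with |R(x)|<1.
x=-0.51: |R|=0.6492
R=1: x+30/49x²=0 ⇒ x=−49/30=-1.6333; min R=1−1/(4·30/49)=0.5917>−1
Confirm numerically:
  x=-1.214: |R|=0.68832 <1
  x=-1.162: |R|=0.66468 <1
  x=-0.947: |R|=0.60207 <1
  x=-0.847: |R|=0.59223 <1
  x=-1.804: |R|=1.18850 >1
  x=-1.674: |R|=1.04168 >1
So |R|<1 on (-1.6333, 0).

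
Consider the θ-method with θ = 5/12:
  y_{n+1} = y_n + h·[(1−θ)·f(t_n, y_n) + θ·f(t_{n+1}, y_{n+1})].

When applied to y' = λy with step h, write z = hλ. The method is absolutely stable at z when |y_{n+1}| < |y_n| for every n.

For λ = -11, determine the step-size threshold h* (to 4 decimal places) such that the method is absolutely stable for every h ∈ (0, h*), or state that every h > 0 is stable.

Test eqn y'=λy, z=hλ:
  y_{n+1} = y_n + z·[7/12·y_n + 5/12·y_{n+1}] ⇒ (1 − 5/12z)y_{n+1} = (1 + 7/12z)y_n
  R(z) = (1 + 7/12z)/(1 − 5/12z).

Solve |R(x)|<1 on ℝ⁻.
x=-0.39: |R|=0.6645
R=−1: 1+7/12x = −1+5/12x ⇒ -1/6x=2 ⇒ x=2/(-1/6)=-12.0000
Confirm numerically:
  x=-11.949: |R|=0.99858 <1
  x=-11.852: |R|=0.99585 <1
  x=-9.203: |R|=0.90358 <1
  x=-12.523: |R|=1.01402 >1
  x=-12.454: |R|=1.01223 >1
  x=-12.125: |R|=1.00344 >1
So |R|<1 on (-12.0000, 0).

(-12.0000,0); λ=-11 ⇒ h* = (12)/11 = 1.0909.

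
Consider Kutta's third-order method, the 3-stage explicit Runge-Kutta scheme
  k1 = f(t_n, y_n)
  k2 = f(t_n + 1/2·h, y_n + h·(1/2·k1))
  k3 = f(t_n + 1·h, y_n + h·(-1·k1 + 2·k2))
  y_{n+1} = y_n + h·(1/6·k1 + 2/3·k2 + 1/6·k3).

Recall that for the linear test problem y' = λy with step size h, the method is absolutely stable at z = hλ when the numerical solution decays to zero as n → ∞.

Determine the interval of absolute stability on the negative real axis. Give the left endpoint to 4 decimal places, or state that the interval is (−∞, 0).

On y'=λy, z=hλ:
  order 3, 3-stage ⇒ R(z)=1+z+z^2/2+z^3/6
  (e.g. R(-0.6)=0.54400, |R|=0.54400)

Solve |R(x)|<1 on ℝ⁻.
x=-0.6: |R|=0.5440
|R(-2.68)|=1.2969 |R(-2.59)|=1.1316 |R(-1.6)|=0.0027
Bisect:
  x_lo=-3.0856 |R|=2.2214  x_hi=-0.3609 |R|=0.6964
  mid=-1.72324 |R|=0.09134 →hi
  mid=-2.40441 |R|=0.83053 →hi
  mid=-2.74499 |R|=1.42474 →lo
  mid=-2.57470 |R|=1.10480 →lo
  mid=-2.48955 |R|=0.96227 →hi
  mid=-2.53212 |R|=1.03215 →lo
  mid=-2.51084 |R|=0.99687 →hi
  mid=-2.52148 |R|=1.01442 →lo
  ...
  [-2.51283,-2.51267] ⇒ x*=-2.5127
So |R|<1 on (-2.5127, 0).

z∈(-2.5127,0).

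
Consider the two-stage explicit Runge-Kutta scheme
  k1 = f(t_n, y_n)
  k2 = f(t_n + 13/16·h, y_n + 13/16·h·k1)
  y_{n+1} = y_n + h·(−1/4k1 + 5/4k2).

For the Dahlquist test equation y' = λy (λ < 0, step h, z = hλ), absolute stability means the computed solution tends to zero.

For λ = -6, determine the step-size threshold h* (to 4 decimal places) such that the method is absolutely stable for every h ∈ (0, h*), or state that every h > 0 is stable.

(-0.9846,0); λ=-6 ⇒ h* = (64/65)/6 = 0.1641.

With y'=λy (z=hλ):
  k1=λy_n ⇒ h·k1=z·y_n;  k2=λ(1+13/16z)y_n ⇒ h·k2=z(1+13/16z)y_n
  y_{n+1}/y_n = 1 − 1/4z + 5/4z(1+13/16z) = 1 + z + 65/64z²
  R(z) = 1 + z + 65/64z².

Find x<0 with |R(x)|<1.
x=-0.98: |R|=0.9954
R=1: x+65/64x²=0 ⇒ x=−64/65=-0.9846; min R=1−1/(4·65/64)=0.7538>−1
Confirm numerically:
  x=-0.735: |R|=0.81367 <1
  x=-0.655: |R|=0.78073 <1
  x=-0.461: |R|=0.75484 <1
  x=-1.363: |R|=1.52380 >1
  x=-1.301: |R|=1.41805 >1
Interval (-0.9846, 0).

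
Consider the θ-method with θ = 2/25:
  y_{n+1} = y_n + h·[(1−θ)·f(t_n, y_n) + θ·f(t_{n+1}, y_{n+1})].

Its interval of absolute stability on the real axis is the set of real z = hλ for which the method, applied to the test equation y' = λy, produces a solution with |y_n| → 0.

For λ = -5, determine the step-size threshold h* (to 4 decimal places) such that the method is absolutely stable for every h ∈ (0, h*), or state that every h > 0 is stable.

On y'=λy, z=hλ:
  y_{n+1} = y_n + z·[23/25·y_n + 2/25·y_{n+1}] ⇒ (1 − 2/25z)y_{n+1} = (1 + 23/25z)y_n
  Hence R(z) = (1 + 23/25z)/(1 − 2/25z).

Solve |R(x)|<1 on ℝ⁻.
x=-0.77: |R|=0.2747
R=−1: 1+23/25x = −1+2/25x ⇒ -21/25x=2 ⇒ x=2/(-21/25)=-2.3810
Confirm numerically:
  x=-1.814: |R|=0.58411 <1
  x=-1.443: |R|=0.29366 <1
  x=-1.048: |R|=0.03307 <1
  x=-2.941: |R|=1.38084 >1
  x=-2.544: |R|=1.11380 >1
Stable set (-2.3810, 0).

(-2.3810,0); λ=-5 ⇒ h* = (50/21)/5 = 0.4762.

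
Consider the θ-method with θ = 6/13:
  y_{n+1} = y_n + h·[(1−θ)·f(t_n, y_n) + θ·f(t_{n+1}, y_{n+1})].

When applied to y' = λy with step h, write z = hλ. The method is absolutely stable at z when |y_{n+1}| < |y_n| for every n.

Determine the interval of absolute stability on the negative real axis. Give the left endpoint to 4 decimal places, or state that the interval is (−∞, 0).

z∈(-26.0000,0).

Test eqn y'=λy, z=hλ:
  y_{n+1} = y_n + z·[7/13·y_n + 6/13·y_{n+1}] ⇒ (1 − 6/13z)y_{n+1} = (1 + 7/13z)y_n
  ⇒ R(z) = (1 + 7/13z)/(1 − 6/13z).

Need |R(x)|<1, x<0.
x=-0.6: |R|=0.5301
R=−1: 1+7/13x = −1+6/13x ⇒ -1/13x=2 ⇒ x=2/(-1/13)=-26.0000
Confirm numerically:
  x=-23.475: |R|=0.98359 <1
  x=-18.083: |R|=0.93484 <1
  x=-14.833: |R|=0.89052 <1
  x=-10.961: |R|=0.80907 <1
  x=-26.358: |R|=1.00209 >1
  x=-26.209: |R|=1.00123 >1
  x=-26.094: |R|=1.00055 >1
Interval (-26.0000, 0).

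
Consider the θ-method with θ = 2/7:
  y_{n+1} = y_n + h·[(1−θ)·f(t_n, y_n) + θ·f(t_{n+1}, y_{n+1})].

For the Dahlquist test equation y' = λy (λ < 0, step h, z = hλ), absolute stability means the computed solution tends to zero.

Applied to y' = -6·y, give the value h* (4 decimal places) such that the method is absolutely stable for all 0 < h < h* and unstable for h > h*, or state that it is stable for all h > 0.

With y'=λy (z=hλ):
  y_{n+1} = y_n + z·[5/7·y_n + 2/7·y_{n+1}] ⇒ (1 − 2/7z)y_{n+1} = (1 + 5/7z)y_n
  so R(z) = (1 + 5/7z)/(1 − 2/7z).

Boundary: |R(x)|=1, x<0.
x=-0.52: |R|=0.5473
R=−1: 1+5/7x = −1+2/7x ⇒ -3/7x=2 ⇒ x=2/(-3/7)=-4.6667
Confirm numerically:
  x=-3.623: |R|=0.78022 <1
  x=-3.279: |R|=0.69295 <1
  x=-3.240: |R|=0.68249 <1
  x=-5.145: |R|=1.08300 >1
  x=-4.985: |R|=1.05628 >1
  x=-4.849: |R|=1.03276 >1
So |R|<1 on (-4.6667, 0).

(-4.6667,0); λ=-6 ⇒ h* = (14/3)/6 = 0.7778.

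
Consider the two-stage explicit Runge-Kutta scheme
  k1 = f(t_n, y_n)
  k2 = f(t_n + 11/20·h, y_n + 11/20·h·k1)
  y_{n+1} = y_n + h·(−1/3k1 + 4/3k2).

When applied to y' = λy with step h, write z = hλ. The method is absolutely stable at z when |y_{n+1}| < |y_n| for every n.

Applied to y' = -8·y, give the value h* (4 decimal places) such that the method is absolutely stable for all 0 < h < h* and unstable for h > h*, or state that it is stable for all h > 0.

Set f=λy, z=hλ:
  k1=λy_n ⇒ h·k1=z·y_n;  k2=λ(1+11/20z)y_n ⇒ h·k2=z(1+11/20z)y_n
  y_{n+1}/y_n = 1 − 1/3z + 4/3z(1+11/20z) = 1 + z + 11/15z²
  so R(z) = 1 + z + 11/15z².

Boundary: |R(x)|=1, x<0.
x=-0.58: |R|=0.6667
R=1: x+11/15x²=0 ⇒ x=−15/11=-1.3636; min R=1−1/(4·11/15)=0.6591>−1
Confirm numerically:
  x=-1.239: |R|=0.88676 <1
  x=-1.197: |R|=0.85373 <1
  x=-1.136: |R|=0.81036 <1
  x=-1.784: |R|=1.54995 >1
  x=-1.649: |R|=1.34508 >1
So |R|<1 on (-1.3636, 0).

(-1.3636,0); λ=-8 ⇒ h* = (15/11)/8 = 0.1705.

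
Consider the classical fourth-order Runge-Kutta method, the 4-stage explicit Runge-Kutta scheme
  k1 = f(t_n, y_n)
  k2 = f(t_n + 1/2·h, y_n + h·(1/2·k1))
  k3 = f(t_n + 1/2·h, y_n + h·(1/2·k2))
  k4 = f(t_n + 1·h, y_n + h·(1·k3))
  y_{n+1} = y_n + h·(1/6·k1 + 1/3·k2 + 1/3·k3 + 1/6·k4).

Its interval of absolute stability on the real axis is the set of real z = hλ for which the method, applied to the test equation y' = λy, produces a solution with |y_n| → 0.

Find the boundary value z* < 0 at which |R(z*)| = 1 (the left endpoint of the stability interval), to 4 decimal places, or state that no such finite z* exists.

left endpoint -2.7853.

Set f=λy, z=hλ:
  order 4, 4-stage ⇒ R(z)=1+z+z^2/2+z^3/6+z^4/24
  (e.g. R(-0.67)=0.51272, |R|=0.51272)

Find x<0 with |R(x)|<1.
x=-0.67: |R|=0.5127
|R(-2.86)|=1.1186 |R(-0.59)|=0.5549
Bisect:
  x_lo=-3.5343 |R|=2.8547  x_hi=-0.3889 |R|=0.6779
  mid=-1.96158 |R|=0.32126 →hi
  mid=-2.74794 |R|=0.94513 →hi
  mid=-3.14112 |R|=1.68309 →lo
  mid=-2.94453 |R|=1.26785 →lo
  mid=-2.84624 |R|=1.09584 →lo
  mid=-2.79709 |R|=1.01793 →lo
  mid=-2.77251 |R|=0.98090 →hi
  ...
  [-2.78538,-2.78519] ⇒ x*=-2.7853
So |R|<1 on (-2.7853, 0).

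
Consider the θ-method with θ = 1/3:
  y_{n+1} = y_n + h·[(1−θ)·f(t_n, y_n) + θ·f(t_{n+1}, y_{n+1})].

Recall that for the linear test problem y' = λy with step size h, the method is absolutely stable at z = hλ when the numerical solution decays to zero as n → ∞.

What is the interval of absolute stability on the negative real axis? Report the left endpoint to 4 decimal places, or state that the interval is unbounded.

Test eqn y'=λy, z=hλ:
  y_{n+1} = y_n + z·[2/3·y_n + 1/3·y_{n+1}] ⇒ (1 − 1/3z)y_{n+1} = (1 + 2/3z)y_n
  R(z) = (1 + 2/3z)/(1 − 1/3z).

Solve |R(x)|<1 on ℝ⁻.
x=-0.63: |R|=0.4793
R=−1: 1+2/3x = −1+1/3x ⇒ -1/3x=2 ⇒ x=2/(-1/3)=-6.0000
Confirm numerically:
  x=-3.762: |R|=0.66903 <1
  x=-3.199: |R|=0.54815 <1
  x=-2.879: |R|=0.46913 <1
  x=-2.505: |R|=0.36512 <1
  x=-6.593: |R|=1.06182 >1
  x=-6.378: |R|=1.04031 >1
  x=-6.321: |R|=1.03444 >1
Interval (-6.0000, 0).

z∈(-6.0000,0).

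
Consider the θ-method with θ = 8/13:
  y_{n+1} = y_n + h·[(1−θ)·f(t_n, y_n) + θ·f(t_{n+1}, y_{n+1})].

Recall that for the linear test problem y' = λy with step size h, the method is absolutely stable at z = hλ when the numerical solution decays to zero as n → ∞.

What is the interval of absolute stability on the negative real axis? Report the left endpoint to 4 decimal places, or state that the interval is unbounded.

Test eqn y'=λy, z=hλ:
  y_{n+1} = y_n + z·[5/13·y_n + 8/13·y_{n+1}] ⇒ (1 − 8/13z)y_{n+1} = (1 + 5/13z)y_n
  R(z) = (1 + 5/13z)/(1 − 8/13z).

Need |R(x)|<1, x<0.
x=-1.07: |R|=0.3548
x=-2: |R|=0.1034
x=-10: |R|=0.3978
x=-100: |R|=0.5990
θ=8/13≥1/2 ⇒ |1+5/13x|<|1−8/13x| ∀x<0 ⇒ stable on all of ℝ⁻.

interval (−∞, 0).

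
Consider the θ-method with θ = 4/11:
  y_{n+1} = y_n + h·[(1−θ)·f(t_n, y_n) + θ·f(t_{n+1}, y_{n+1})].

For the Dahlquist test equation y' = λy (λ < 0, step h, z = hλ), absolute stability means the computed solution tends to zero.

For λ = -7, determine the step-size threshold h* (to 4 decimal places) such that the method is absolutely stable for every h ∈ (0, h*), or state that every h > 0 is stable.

(-7.3333,0); λ=-7 ⇒ h* = (22/3)/7 = 1.0476.

With y'=λy (z=hλ):
  y_{n+1} = y_n + z·[7/11·y_n + 4/11·y_{n+1}] ⇒ (1 − 4/11z)y_{n+1} = (1 + 7/11z)y_n
  ⇒ R(z) = (1 + 7/11z)/(1 − 4/11z).

Solve |R(x)|<1 on ℝ⁻.
x=-0.37: |R|=0.6739
R=−1: 1+7/11x = −1+4/11x ⇒ -3/11x=2 ⇒ x=2/(-3/11)=-7.3333
Confirm numerically:
  x=-5.297: |R|=0.81021 <1
  x=-4.854: |R|=0.75546 <1
  x=-3.740: |R|=0.58475 <1
  x=-7.861: |R|=1.03730 >1
  x=-7.518: |R|=1.01349 >1
  x=-7.463: |R|=1.00952 >1
Interval (-7.3333, 0).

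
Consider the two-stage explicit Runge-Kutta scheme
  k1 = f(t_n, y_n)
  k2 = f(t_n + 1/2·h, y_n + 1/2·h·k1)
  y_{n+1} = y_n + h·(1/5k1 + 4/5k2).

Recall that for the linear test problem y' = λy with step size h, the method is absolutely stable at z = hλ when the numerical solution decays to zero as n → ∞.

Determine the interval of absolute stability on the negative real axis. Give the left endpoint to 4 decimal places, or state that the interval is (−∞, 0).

z∈(-2.5000,0).

With y'=λy (z=hλ):
  k1=λy_n ⇒ h·k1=z·y_n;  k2=λ(1+1/2z)y_n ⇒ h·k2=z(1+1/2z)y_n
  y_{n+1}/y_n = 1 + 1/5z + 4/5z(1+1/2z) = 1 + z + 2/5z²
  so R(z) = 1 + z + 2/5z².

Boundary: |R(x)|=1, x<0.
x=-0.99: |R|=0.4020
R=1: x+2/5x²=0 ⇒ x=−5/2=-2.5000; min R=1−1/(4·2/5)=0.3750>−1
Confirm numerically:
  x=-2.351: |R|=0.85988 <1
  x=-2.344: |R|=0.85373 <1
  x=-1.716: |R|=0.46186 <1
  x=-2.900: |R|=1.46400 >1
  x=-2.643: |R|=1.15118 >1
  x=-2.583: |R|=1.08576 >1
Interval (-2.5000, 0).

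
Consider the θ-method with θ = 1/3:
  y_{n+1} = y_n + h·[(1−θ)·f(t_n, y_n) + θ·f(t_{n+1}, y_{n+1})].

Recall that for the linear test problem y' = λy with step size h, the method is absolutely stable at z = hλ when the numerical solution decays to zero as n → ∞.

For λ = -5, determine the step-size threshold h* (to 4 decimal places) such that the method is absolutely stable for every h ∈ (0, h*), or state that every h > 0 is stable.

(-6.0000,0); λ=-5 ⇒ h* = (6)/5 = 1.2000.

With y'=λy (z=hλ):
  y_{n+1} = y_n + z·[2/3·y_n + 1/3·y_{n+1}] ⇒ (1 − 1/3z)y_{n+1} = (1 + 2/3z)y_n
  R(z) = (1 + 2/3z)/(1 − 1/3z).

Boundary: |R(x)|=1, x<0.
x=-1.76: |R|=0.1092
R=−1: 1+2/3x = −1+1/3x ⇒ -1/3x=2 ⇒ x=2/(-1/3)=-6.0000
Confirm numerically:
  x=-5.264: |R|=0.91094 <1
  x=-4.467: |R|=0.79470 <1
  x=-4.348: |R|=0.77518 <1
  x=-2.674: |R|=0.41382 <1
  x=-6.524: |R|=1.05502 >1
  x=-6.116: |R|=1.01272 >1
  x=-6.083: |R|=1.00914 >1
Stable set (-6.0000, 0).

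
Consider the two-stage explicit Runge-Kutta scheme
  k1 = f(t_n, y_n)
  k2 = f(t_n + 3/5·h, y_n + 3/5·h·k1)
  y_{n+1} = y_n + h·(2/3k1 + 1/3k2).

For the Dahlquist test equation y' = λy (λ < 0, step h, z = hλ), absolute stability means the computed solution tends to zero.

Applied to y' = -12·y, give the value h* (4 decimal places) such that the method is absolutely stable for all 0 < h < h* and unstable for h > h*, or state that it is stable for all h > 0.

(-5.0000,0); λ=-12 ⇒ h* = (5)/12 = 0.4167.

Set f=λy, z=hλ:
  k1=λy_n ⇒ h·k1=z·y_n;  k2=λ(1+3/5z)y_n ⇒ h·k2=z(1+3/5z)y_n
  y_{n+1}/y_n = 1 + 2/3z + 1/3z(1+3/5z) = 1 + z + 1/5z²
  R(z) = 1 + z + 1/5z².

Find x<0 with |R(x)|<1.
x=-1.08: |R|=0.1533
R=1: x+1/5x²=0 ⇒ x=−5=-5.0000; min R=1−1/(4·1/5)=-0.2500>−1
Confirm numerically:
  x=-3.838: |R|=0.10805 <1
  x=-3.252: |R|=0.13690 <1
  x=-2.852: |R|=0.22522 <1
  x=-2.241: |R|=0.23658 <1
  x=-5.494: |R|=1.54281 >1
  x=-5.165: |R|=1.17045 >1
  x=-5.120: |R|=1.12288 >1
Interval (-5.0000, 0).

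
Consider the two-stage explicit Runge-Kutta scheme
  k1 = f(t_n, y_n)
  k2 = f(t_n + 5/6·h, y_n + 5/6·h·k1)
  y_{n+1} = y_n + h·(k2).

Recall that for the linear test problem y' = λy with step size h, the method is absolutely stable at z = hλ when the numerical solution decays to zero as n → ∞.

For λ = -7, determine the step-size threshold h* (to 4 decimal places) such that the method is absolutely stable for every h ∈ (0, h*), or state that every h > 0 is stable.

(-1.2000,0); λ=-7 ⇒ h* = (6/5)/7 = 0.1714.

On y'=λy, z=hλ:
  k1=λy_n ⇒ h·k1=z·y_n;  k2=λ(1+5/6z)y_n ⇒ h·k2=z(1+5/6z)y_n
  y_{n+1}/y_n = 1 + z(1+5/6z) = 1 + z + 5/6z²
  R(z) = 1 + z + 5/6z².

Solve |R(x)|<1 on ℝ⁻.
x=-1.1: |R|=0.9083
R=1: x+5/6x²=0 ⇒ x=−6/5=-1.2000; min R=1−1/(4·5/6)=0.7000>−1
Confirm numerically:
  x=-0.895: |R|=0.77252 <1
  x=-0.812: |R|=0.73745 <1
  x=-0.671: |R|=0.70420 <1
  x=-0.520: |R|=0.70533 <1
  x=-1.479: |R|=1.34387 >1
  x=-1.283: |R|=1.08874 >1
  x=-1.270: |R|=1.07408 >1
Interval (-1.2000, 0).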